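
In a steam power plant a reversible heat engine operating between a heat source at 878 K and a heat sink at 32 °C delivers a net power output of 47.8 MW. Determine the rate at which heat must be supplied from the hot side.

Q̇_H ≈ 73.26 MW

T_C = 32 °C → 32 + 273.15 = 305.15 K.
The Carnot efficiency is η = 1 − T_C/T_H = 1 − 305.15/878.00 = 0.6524.
Q_H = W/η = 47.8/0.6524 = 73.26 MW.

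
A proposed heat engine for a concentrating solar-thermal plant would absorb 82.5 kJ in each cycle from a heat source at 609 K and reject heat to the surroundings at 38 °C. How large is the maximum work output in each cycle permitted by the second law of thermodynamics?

W_max ≈ 40.35 kJ

T_C = 38 °C → 38 + 273.15 = 311.15 K.
No engine can exceed the Carnot limit: η_max = 1 − T_C/T_H = 1 − 311.15/609.00 = 0.4891.
W_max = η_max · Q_H = 0.4891 × 82.5 = 40.35 kJ.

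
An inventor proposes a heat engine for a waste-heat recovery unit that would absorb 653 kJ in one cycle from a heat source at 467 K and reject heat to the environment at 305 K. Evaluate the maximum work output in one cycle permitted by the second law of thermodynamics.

W_max ≈ 227 kJ

The second-law ceiling is the Carnot efficiency, η_max = 1 − T_C/T_H = 1 − 305.00/467.00 = 0.3469.
W_max = η_max · Q_H = 0.3469 × 653 = 227 kJ.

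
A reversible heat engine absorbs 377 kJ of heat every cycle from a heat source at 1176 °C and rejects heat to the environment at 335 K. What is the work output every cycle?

T_H = 1176 °C → 1176 + 273.15 = 1449.15 K.
Carnot efficiency: η = 1 − T_C/T_H = 1 − 335.00/1449.15 = 0.7688.
W = η·Q_H = 0.7688 × 377 = 290 kJ.

W ≈ 290 kJ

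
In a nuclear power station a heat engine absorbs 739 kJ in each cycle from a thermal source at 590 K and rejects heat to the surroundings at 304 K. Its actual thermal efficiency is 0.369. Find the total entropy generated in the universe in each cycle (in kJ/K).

W = η·Q_H = 0.369 × 739 = 272.7 kJ, so Q_C = Q_H − W = 466.3 kJ.
Entropy balance on the reservoirs: −Q_H/T_H = -1.253 kJ/K, +Q_C/T_C = 1.534 kJ/K.
ΔS_univ = −Q_H/T_H + Q_C/T_C = 0.281 kJ/K (> 0, since η = 0.369 < η_Carnot = 0.485).

ΔS_univ ≈ 0.281 kJ/K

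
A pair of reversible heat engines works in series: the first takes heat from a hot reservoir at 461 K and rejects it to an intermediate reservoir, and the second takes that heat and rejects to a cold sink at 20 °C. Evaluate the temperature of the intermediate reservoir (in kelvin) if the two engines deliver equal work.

T_m ≈ 377 K

T_C = 20 °C → 20 + 273.15 = 293.15 K.
For reversible stages Q_m = Q_H·(T_m/T_H). Setting W₁ = Q_H(1 − T_m/T_H) equal to W₂ = Q_m(1 − T_C/T_m) = Q_H·(T_m − T_C)/T_H gives T_H − T_m = T_m − T_C, so T_m = (T_H + T_C)/2 = (461.00 + 293.15)/2 = 377 K.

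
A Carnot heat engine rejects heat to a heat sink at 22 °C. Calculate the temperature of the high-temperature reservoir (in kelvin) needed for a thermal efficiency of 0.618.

T_H ≈ 773 K

T_C = 22 °C → 22 + 273.15 = 295.15 K.
From η = 1 − T_C/T_H, solving for T_H gives T_H = T_C/(1 − η) = 295.15/(1 − 0.618) = 773 K.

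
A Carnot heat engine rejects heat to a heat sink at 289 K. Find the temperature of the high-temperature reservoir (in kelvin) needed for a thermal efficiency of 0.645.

T_H ≈ 814 K

From η = 1 − T_C/T_H, solving for T_H gives T_H = T_C/(1 − η) = 289.00/(1 − 0.645) = 814 K.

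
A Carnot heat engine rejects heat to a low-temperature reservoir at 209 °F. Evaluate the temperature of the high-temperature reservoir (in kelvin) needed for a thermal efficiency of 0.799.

T_H ≈ 1848 K

T_C = 209 °F → (209 − 32) × 5/9 = 98.33 °C = 371.48 K.
From η = 1 − T_C/T_H, solving for T_H gives T_H = T_C/(1 − η) = 371.48/(1 − 0.799) = 1848 K.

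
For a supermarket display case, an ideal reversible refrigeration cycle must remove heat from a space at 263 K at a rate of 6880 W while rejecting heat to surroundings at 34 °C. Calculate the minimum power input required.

Ẇ_in ≈ 1150 W

T_H = 34 °C → 34 + 273.15 = 307.15 K.
COP_R = T_C/(T_H − T_C) = 263.00/44.15 = 5.9570.
W = Q_C/COP_R = 6880/5.9570 = 1150 W.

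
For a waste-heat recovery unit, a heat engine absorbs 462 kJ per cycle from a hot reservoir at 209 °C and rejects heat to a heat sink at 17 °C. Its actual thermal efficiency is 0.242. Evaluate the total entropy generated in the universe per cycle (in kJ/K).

T_H = 209 °C → 209 + 273.15 = 482.15 K.
T_C = 17 °C → 17 + 273.15 = 290.15 K.
W = η·Q_H = 0.242 × 462 = 111.8 kJ, so Q_C = Q_H − W = 350.2 kJ.
Reservoir entropy changes: ΔS_H = −Q_H/T_H = −462/482.15 = -0.9582 kJ/K and ΔS_C = +Q_C/T_C = 350.2/290.15 = 1.207 kJ/K.
ΔS_univ = −Q_H/T_H + Q_C/T_C = 0.249 kJ/K (> 0, since η = 0.242 < η_Carnot = 0.398).

ΔS_univ ≈ 0.249 kJ/K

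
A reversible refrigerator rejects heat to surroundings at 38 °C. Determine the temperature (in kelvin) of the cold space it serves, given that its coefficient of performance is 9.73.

T_H = 38 °C → 38 + 273.15 = 311.15 K.
COP_R = T_C/(T_H − T_C) ⇒ T_C = T_H·COP_R/(1 + COP_R) = 311.15 × 9.73/(1 + 9.73) = 282 K.

T_C ≈ 282 K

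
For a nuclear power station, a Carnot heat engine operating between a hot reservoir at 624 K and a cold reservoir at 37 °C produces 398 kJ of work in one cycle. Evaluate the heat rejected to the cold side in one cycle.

T_C = 37 °C → 37 + 273.15 = 310.15 K.
Since the cycle is reversible, η = 1 − T_C/T_H = 1 − 310.15/624.00 = 0.5030.
Since Q_C/Q_H = T_C/T_H and Q_H = W/η, Q_C = W·T_C/(T_H − T_C) = 398 × 310.15/313.85 = 393 kJ.

Q_C ≈ 393 kJ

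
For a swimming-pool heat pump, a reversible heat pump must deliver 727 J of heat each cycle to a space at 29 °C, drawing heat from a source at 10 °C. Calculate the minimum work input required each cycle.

T_H = 29 °C → 29 + 273.15 = 302.15 K.
T_C = 10 °C → 10 + 273.15 = 283.15 K.
The Carnot heat-pump COP is COP_HP = T_H/(T_H − T_C) = 302.15/19.00 = 15.9026.
W = Q_H/COP_HP = 727/15.9026 = 45.7 J.

W_in ≈ 45.7 J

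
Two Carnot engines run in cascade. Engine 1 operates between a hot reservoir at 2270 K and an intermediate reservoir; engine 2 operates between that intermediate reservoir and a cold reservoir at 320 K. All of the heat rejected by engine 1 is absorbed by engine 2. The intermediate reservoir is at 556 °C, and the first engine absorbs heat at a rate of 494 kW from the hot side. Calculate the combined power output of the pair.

Two reversible stages in series are equivalent to a single Carnot engine between T_H and T_C, so η_total = 1 − T_C/T_H = 1 − 320.00/2270.00 = 0.8590.
W_total = η_total · Q_H = 0.8590 × 494 = 424 kW.

Ẇ_total ≈ 424 kW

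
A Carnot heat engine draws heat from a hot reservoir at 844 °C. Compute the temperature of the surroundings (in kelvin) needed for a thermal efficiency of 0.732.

T_C ≈ 299.4 K

T_H = 844 °C → 844 + 273.15 = 1117.15 K.
From η = 1 − T_C/T_H, T_C = T_H·(1 − η) = 1117.15 × (1 − 0.732) = 299.4 K.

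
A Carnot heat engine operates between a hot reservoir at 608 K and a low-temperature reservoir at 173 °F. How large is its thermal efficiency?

η ≈ 0.4219

T_C = 173 °F → (173 − 32) × 5/9 = 78.33 °C = 351.48 K.
Since the cycle is reversible, η = 1 − T_C/T_H = 1 − 351.48/608.00 = 0.4219.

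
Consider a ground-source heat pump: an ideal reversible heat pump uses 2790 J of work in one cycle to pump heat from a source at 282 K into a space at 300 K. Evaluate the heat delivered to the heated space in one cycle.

Q_H ≈ 46500 J

For a reversible heat pump, COP_HP = T_H/(T_H − T_C) = 300.00/18.00 = 16.6667.
Q_H = COP_HP · W = 16.6667 × 2790 = 46500 J.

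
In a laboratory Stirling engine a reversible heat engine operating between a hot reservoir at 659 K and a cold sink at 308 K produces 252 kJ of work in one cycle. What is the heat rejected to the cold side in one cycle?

For a reversible engine, η = 1 − T_C/T_H = 1 − 308.00/659.00 = 0.5326.
Since Q_C/Q_H = T_C/T_H and Q_H = W/η, Q_C = W·T_C/(T_H − T_C) = 252 × 308.00/351.00 = 221 kJ.

Q_C ≈ 221 kJ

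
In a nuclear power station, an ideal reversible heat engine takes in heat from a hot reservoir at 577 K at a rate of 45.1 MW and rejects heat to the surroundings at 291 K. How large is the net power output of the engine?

For a reversible engine, η = 1 − T_C/T_H = 1 − 291.00/577.00 = 0.4957.
W = η·Q_H = 0.4957 × 45.1 = 22.4 MW.

Ẇ ≈ 22.4 MW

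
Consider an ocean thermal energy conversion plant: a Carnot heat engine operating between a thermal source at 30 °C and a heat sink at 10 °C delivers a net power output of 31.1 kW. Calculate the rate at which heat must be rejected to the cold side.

T_H = 30 °C → 30 + 273.15 = 303.15 K.
T_C = 10 °C → 10 + 273.15 = 283.15 K.
η_rev = 1 − T_C/T_H = 1 − 283.15/303.15 = 0.0660.
Since Q_C/Q_H = T_C/T_H and Q_H = W/η, Q_C = W·T_C/(T_H − T_C) = 31.1 × 283.15/20.00 = 440 kW.

Q̇_C ≈ 440 kW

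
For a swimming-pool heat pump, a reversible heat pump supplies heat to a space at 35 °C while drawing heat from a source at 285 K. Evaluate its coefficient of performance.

T_H = 35 °C → 35 + 273.15 = 308.15 K.
The Carnot heat-pump COP is COP_HP = T_H/(T_H − T_C) = 308.15/(308.15 − 285.00) = 13.3.

COP_HP ≈ 13.3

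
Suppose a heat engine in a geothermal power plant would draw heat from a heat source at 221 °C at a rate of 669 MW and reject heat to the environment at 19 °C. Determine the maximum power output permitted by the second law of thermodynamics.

T_H = 221 °C → 221 + 273.15 = 494.15 K.
T_C = 19 °C → 19 + 273.15 = 292.15 K.
The upper bound on efficiency is η_max = 1 − T_C/T_H = 1 − 292.15/494.15 = 0.4088.
W_max = η_max · Q_H = 0.4088 × 669 = 273 MW.

Ẇ_max ≈ 273 MW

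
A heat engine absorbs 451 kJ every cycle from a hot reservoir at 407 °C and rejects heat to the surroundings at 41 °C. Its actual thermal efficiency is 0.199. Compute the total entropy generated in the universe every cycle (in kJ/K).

ΔS_univ ≈ 0.4868 kJ/K

T_H = 407 °C → 407 + 273.15 = 680.15 K.
T_C = 41 °C → 41 + 273.15 = 314.15 K.
W = η·Q_H = 0.199 × 451 = 89.75 kJ, so Q_C = Q_H − W = 361.3 kJ.
Reservoir entropy changes: ΔS_H = −Q_H/T_H = −451/680.15 = -0.6631 kJ/K and ΔS_C = +Q_C/T_C = 361.3/314.15 = 1.150 kJ/K.
ΔS_univ = −Q_H/T_H + Q_C/T_C = 0.4868 kJ/K (> 0, since η = 0.199 < η_Carnot = 0.538).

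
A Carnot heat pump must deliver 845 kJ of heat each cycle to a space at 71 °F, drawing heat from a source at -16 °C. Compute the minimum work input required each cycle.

W_in ≈ 108 kJ

T_H = 71 °F → (71 − 32) × 5/9 = 21.67 °C = 294.82 K.
T_C = -16 °C → -16 + 273.15 = 257.15 K.
Reversible heating COP: COP_HP = T_H/(T_H − T_C) = 294.82/37.67 = 7.8270.
W = Q_H/COP_HP = 845/7.8270 = 108 kJ.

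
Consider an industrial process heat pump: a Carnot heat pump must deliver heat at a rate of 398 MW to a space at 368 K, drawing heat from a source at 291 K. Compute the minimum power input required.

COP_HP = T_H/(T_H − T_C) = 368.00/77.00 = 4.7792.
W = Q_H/COP_HP = 398/4.7792 = 83.28 MW.

Ẇ_in ≈ 83.28 MW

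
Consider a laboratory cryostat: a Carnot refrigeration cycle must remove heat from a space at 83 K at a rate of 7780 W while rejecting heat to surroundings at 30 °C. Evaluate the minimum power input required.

Ẇ_in ≈ 20600 W

T_H = 30 °C → 30 + 273.15 = 303.15 K.
COP_R = T_C/(T_H − T_C) = 83.00/220.15 = 0.3770.
W = Q_C/COP_R = 7780/0.3770 = 20600 W.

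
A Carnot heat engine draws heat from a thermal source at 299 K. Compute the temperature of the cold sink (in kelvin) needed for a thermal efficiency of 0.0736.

T_C ≈ 277 K

From η = 1 − T_C/T_H, T_C = T_H·(1 − η) = 299.00 × (1 − 0.0736) = 277 K.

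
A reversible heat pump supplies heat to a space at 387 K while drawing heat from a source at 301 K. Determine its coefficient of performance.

For a reversible heat pump, COP_HP = T_H/(T_H − T_C) = 387.00/(387.00 − 301.00) = 4.50.

COP_HP ≈ 4.50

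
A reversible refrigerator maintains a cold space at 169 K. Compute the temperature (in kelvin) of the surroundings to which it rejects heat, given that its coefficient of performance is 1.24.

T_H ≈ 305 K

COP_R = T_C/(T_H − T_C) ⇒ T_H = T_C·(1 + 1/COP_R) = 169.00 × (1 + 1/1.24) = 305 K.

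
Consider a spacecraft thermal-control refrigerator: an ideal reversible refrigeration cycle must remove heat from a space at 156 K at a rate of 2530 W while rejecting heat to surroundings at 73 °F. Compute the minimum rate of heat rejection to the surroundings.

T_H = 73 °F → (73 − 32) × 5/9 = 22.78 °C = 295.93 K.
For a reversible cycle Q_H/Q_C = T_H/T_C, so Q_H = Q_C·T_H/T_C = 2530 × 295.93/156.00 = 4799 W.

Q̇_H ≈ 4799 W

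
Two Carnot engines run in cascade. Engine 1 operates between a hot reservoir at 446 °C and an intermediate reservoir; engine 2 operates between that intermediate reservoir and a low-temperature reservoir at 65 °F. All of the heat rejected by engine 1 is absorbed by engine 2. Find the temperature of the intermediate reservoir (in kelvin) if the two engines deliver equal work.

T_m ≈ 505.3 K

T_H = 446 °C → 446 + 273.15 = 719.15 K.
T_C = 65 °F → (65 − 32) × 5/9 = 18.33 °C = 291.48 K.
For reversible stages Q_m = Q_H·(T_m/T_H). Setting W₁ = Q_H(1 − T_m/T_H) equal to W₂ = Q_m(1 − T_C/T_m) = Q_H·(T_m − T_C)/T_H gives T_H − T_m = T_m − T_C, so T_m = (T_H + T_C)/2 = (719.15 + 291.48)/2 = 505.3 K.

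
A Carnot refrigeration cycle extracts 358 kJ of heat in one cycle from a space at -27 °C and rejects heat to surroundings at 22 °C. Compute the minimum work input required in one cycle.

W_in ≈ 71.27 kJ

T_H = 22 °C → 22 + 273.15 = 295.15 K.
T_C = -27 °C → -27 + 273.15 = 246.15 K.
For a reversible refrigerator, COP_R = T_C/(T_H − T_C) = 246.15/49.00 = 5.0235.
W = Q_C/COP_R = 358/5.0235 = 71.27 kJ.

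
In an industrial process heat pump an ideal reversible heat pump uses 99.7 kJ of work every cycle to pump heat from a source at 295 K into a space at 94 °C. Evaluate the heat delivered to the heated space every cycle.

T_H = 94 °C → 94 + 273.15 = 367.15 K.
For a reversible heat pump, COP_HP = T_H/(T_H − T_C) = 367.15/72.15 = 5.0887.
Q_H = COP_HP · W = 5.0887 × 99.7 = 507 kJ.

Q_H ≈ 507 kJ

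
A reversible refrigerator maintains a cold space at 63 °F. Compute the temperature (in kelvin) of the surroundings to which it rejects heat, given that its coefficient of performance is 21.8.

T_C = 63 °F → (63 − 32) × 5/9 = 17.22 °C = 290.37 K.
COP_R = T_C/(T_H − T_C) ⇒ T_H = T_C·(1 + 1/COP_R) = 290.37 × (1 + 1/21.8) = 304 K.

T_H ≈ 304 K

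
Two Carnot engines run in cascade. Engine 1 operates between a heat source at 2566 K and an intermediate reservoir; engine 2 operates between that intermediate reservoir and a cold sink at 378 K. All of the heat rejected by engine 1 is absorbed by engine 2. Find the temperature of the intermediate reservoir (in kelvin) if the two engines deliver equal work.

T_m ≈ 1472 K

For reversible stages Q_m = Q_H·(T_m/T_H). Setting W₁ = Q_H(1 − T_m/T_H) equal to W₂ = Q_m(1 − T_C/T_m) = Q_H·(T_m − T_C)/T_H gives T_H − T_m = T_m − T_C, so T_m = (T_H + T_C)/2 = (2566.00 + 378.00)/2 = 1472 K.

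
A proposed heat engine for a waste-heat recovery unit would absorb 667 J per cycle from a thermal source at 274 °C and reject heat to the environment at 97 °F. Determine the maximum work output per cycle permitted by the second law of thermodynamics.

T_H = 274 °C → 274 + 273.15 = 547.15 K.
T_C = 97 °F → (97 − 32) × 5/9 = 36.11 °C = 309.26 K.
The second-law ceiling is the Carnot efficiency, η_max = 1 − T_C/T_H = 1 − 309.26/547.15 = 0.4348.
W_max = η_max · Q_H = 0.4348 × 667 = 290.0 J.

W_max ≈ 290.0 J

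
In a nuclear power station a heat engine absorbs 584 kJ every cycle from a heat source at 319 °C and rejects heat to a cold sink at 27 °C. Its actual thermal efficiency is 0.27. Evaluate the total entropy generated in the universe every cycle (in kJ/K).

T_H = 319 °C → 319 + 273.15 = 592.15 K.
T_C = 27 °C → 27 + 273.15 = 300.15 K.
W = η·Q_H = 0.27 × 584 = 157.7 kJ, so Q_C = Q_H − W = 426.3 kJ.
Entropy balance on the reservoirs: −Q_H/T_H = -0.9862 kJ/K, +Q_C/T_C = 1.420 kJ/K.
ΔS_univ = −Q_H/T_H + Q_C/T_C = 0.434 kJ/K (> 0, since η = 0.27 < η_Carnot = 0.493).

ΔS_univ ≈ 0.434 kJ/K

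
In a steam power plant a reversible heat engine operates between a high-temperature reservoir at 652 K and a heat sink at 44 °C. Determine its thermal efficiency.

η ≈ 0.514

T_C = 44 °C → 44 + 273.15 = 317.15 K.
η_rev = 1 − T_C/T_H = 1 − 317.15/652.00 = 0.514.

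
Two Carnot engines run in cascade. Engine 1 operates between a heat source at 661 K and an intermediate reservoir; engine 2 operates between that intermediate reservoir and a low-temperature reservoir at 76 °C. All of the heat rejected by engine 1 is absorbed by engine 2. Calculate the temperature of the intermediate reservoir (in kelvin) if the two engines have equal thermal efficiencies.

T_C = 76 °C → 76 + 273.15 = 349.15 K.
Equal efficiencies require 1 − T_m/T_H = 1 − T_C/T_m, i.e. T_m/T_H = T_C/T_m, so T_m = √(T_H·T_C) = √(661.00 × 349.15) = 480.4 K.

T_m ≈ 480.4 K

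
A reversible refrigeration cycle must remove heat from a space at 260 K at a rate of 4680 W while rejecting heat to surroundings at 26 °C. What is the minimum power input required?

T_H = 26 °C → 26 + 273.15 = 299.15 K.
Carnot COP: COP_R = T_C/(T_H − T_C) = 260.00/39.15 = 6.6411.
W = Q_C/COP_R = 4680/6.6411 = 704.7 W.

Ẇ_in ≈ 704.7 W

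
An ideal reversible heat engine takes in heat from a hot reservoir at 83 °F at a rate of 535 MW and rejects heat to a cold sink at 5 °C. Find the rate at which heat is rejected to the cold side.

Q̇_C ≈ 494 MW

T_H = 83 °F → (83 − 32) × 5/9 = 28.33 °C = 301.48 K.
T_C = 5 °C → 5 + 273.15 = 278.15 K.
For a reversible engine, η = 1 − T_C/T_H = 1 − 278.15/301.48 = 0.0774.
For a reversible cycle Q_C/Q_H = T_C/T_H, so Q_C = 535 × 278.15/301.48 = 494 MW.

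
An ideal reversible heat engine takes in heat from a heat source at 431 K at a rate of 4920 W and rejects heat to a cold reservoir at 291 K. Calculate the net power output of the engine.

Ẇ ≈ 1598 W

The Carnot efficiency is η = 1 − T_C/T_H = 1 − 291.00/431.00 = 0.3248.
W = η·Q_H = 0.3248 × 4920 = 1598 W.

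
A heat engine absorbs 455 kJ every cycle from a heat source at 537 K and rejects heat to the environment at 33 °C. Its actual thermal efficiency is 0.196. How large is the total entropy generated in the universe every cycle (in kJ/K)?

T_C = 33 °C → 33 + 273.15 = 306.15 K.
W = η·Q_H = 0.196 × 455 = 89.18 kJ, so Q_C = Q_H − W = 365.8 kJ.
Entropy balance on the reservoirs: −Q_H/T_H = -0.8473 kJ/K, +Q_C/T_C = 1.195 kJ/K.
ΔS_univ = −Q_H/T_H + Q_C/T_C = 0.348 kJ/K (> 0, since η = 0.196 < η_Carnot = 0.430).

ΔS_univ ≈ 0.348 kJ/K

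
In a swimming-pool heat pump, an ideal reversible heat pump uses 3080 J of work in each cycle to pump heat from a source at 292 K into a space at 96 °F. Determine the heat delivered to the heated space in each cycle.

Q_H ≈ 56900 J

T_H = 96 °F → (96 − 32) × 5/9 = 35.56 °C = 308.71 K.
For a reversible heat pump, COP_HP = T_H/(T_H − T_C) = 308.71/16.71 = 18.4792.
Q_H = COP_HP · W = 18.4792 × 3080 = 56900 J.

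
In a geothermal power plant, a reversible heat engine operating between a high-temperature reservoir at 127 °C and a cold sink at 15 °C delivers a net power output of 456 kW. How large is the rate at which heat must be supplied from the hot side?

T_H = 127 °C → 127 + 273.15 = 400.15 K.
T_C = 15 °C → 15 + 273.15 = 288.15 K.
The Carnot efficiency is η = 1 − T_C/T_H = 1 − 288.15/400.15 = 0.2799.
Q_H = W/η = 456/0.2799 = 1630 kW.

Q̇_H ≈ 1630 kW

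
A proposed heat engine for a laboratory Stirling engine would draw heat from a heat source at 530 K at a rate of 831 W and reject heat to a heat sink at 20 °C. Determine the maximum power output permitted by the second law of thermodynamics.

T_C = 20 °C → 20 + 273.15 = 293.15 K.
By the Carnot theorem, η_max = 1 − T_C/T_H = 1 − 293.15/530.00 = 0.4469.
W_max = η_max · Q_H = 0.4469 × 831 = 371 W.

Ẇ_max ≈ 371 W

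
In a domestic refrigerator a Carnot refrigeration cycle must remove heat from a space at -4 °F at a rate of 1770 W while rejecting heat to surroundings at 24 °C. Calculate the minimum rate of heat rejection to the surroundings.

Q̇_H ≈ 2080 W

T_H = 24 °C → 24 + 273.15 = 297.15 K.
T_C = -4 °F → (-4 − 32) × 5/9 = -20.00 °C = 253.15 K.
For a reversible cycle Q_H/Q_C = T_H/T_C, so Q_H = Q_C·T_H/T_C = 1770 × 297.15/253.15 = 2080 W.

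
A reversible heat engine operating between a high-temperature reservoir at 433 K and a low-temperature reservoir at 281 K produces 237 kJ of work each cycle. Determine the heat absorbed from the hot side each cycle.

Q_H ≈ 675 kJ

Carnot efficiency: η = 1 − T_C/T_H = 1 − 281.00/433.00 = 0.3510.
Q_H = W/η = 237/0.3510 = 675 kJ.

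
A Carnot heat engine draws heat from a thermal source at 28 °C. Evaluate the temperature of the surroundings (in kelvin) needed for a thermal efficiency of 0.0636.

T_C ≈ 282 K

T_H = 28 °C → 28 + 273.15 = 301.15 K.
From η = 1 − T_C/T_H, T_C = T_H·(1 − η) = 301.15 × (1 − 0.0636) = 282 K.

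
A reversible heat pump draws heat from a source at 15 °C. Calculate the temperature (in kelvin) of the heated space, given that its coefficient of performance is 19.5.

T_H ≈ 304 K

T_C = 15 °C → 15 + 273.15 = 288.15 K.
COP_HP = T_H/(T_H − T_C) ⇒ T_H = T_C·COP_HP/(COP_HP − 1) = 288.15 × 19.5/(19.5 − 1) = 304 K.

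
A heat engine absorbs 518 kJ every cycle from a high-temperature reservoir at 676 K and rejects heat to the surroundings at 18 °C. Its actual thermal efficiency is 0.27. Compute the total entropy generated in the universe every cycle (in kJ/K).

T_C = 18 °C → 18 + 273.15 = 291.15 K.
W = η·Q_H = 0.27 × 518 = 139.9 kJ, so Q_C = Q_H − W = 378.1 kJ.
Entropy balance on the reservoirs: −Q_H/T_H = -0.7663 kJ/K, +Q_C/T_C = 1.299 kJ/K.
ΔS_univ = −Q_H/T_H + Q_C/T_C = 0.533 kJ/K (> 0, since η = 0.27 < η_Carnot = 0.569).

ΔS_univ ≈ 0.533 kJ/K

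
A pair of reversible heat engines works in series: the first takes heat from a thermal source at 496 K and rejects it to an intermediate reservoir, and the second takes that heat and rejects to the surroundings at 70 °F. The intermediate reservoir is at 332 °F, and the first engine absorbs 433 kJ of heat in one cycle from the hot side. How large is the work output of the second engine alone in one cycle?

T_C = 70 °F → (70 − 32) × 5/9 = 21.11 °C = 294.26 K.
T_m = 332 °F → (332 − 32) × 5/9 = 166.67 °C = 439.82 K.
Heat entering the second stage: Q_m = Q_H·(T_m/T_H) = 433 × 439.82/496.00 = 384.0 kJ.
Second-stage efficiency η₂ = 1 − T_C/T_m = 1 − 294.26/439.82 = 0.3309, so W₂ = η₂·Q_m = 127.1 kJ.

W₂ ≈ 127.1 kJ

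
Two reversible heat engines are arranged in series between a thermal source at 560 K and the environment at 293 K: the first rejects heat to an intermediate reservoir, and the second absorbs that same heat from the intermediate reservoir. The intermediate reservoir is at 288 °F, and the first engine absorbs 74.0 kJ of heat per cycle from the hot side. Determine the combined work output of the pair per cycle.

W_total ≈ 35.3 kJ

Two reversible stages in series are equivalent to a single Carnot engine between T_H and T_C, so η_total = 1 − T_C/T_H = 1 − 293.00/560.00 = 0.4768.
W_total = η_total · Q_H = 0.4768 × 74.0 = 35.3 kJ.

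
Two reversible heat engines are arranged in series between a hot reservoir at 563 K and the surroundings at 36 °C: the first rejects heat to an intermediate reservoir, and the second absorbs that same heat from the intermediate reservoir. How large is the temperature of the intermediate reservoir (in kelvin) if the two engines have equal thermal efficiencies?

T_m ≈ 417.2 K

T_C = 36 °C → 36 + 273.15 = 309.15 K.
Equal efficiencies require 1 − T_m/T_H = 1 − T_C/T_m, i.e. T_m/T_H = T_C/T_m, so T_m = √(T_H·T_C) = √(563.00 × 309.15) = 417.2 K.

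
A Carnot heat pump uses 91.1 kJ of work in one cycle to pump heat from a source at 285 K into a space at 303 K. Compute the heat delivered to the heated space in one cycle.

The Carnot heat-pump COP is COP_HP = T_H/(T_H − T_C) = 303.00/18.00 = 16.8333.
Q_H = COP_HP · W = 16.8333 × 91.1 = 1530 kJ.

Q_H ≈ 1530 kJ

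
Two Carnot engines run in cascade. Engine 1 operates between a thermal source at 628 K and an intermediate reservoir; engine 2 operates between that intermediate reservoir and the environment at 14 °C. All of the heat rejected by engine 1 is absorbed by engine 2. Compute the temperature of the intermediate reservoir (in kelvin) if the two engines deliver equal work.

T_C = 14 °C → 14 + 273.15 = 287.15 K.
For reversible stages Q_m = Q_H·(T_m/T_H). Setting W₁ = Q_H(1 − T_m/T_H) equal to W₂ = Q_m(1 − T_C/T_m) = Q_H·(T_m − T_C)/T_H gives T_H − T_m = T_m − T_C, so T_m = (T_H + T_C)/2 = (628.00 + 287.15)/2 = 458 K.

T_m ≈ 458 K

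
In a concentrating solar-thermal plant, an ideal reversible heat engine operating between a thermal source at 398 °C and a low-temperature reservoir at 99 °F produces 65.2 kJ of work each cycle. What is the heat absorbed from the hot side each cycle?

T_H = 398 °C → 398 + 273.15 = 671.15 K.
T_C = 99 °F → (99 − 32) × 5/9 = 37.22 °C = 310.37 K.
Since the cycle is reversible, η = 1 − T_C/T_H = 1 − 310.37/671.15 = 0.5376.
Q_H = W/η = 65.2/0.5376 = 121 kJ.

Q_H ≈ 121 kJ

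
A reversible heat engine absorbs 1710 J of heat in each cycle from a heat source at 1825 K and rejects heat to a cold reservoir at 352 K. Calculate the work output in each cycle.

W ≈ 1380 J

For a reversible engine, η = 1 − T_C/T_H = 1 − 352.00/1825.00 = 0.8071.
W = η·Q_H = 0.8071 × 1710 = 1380 J.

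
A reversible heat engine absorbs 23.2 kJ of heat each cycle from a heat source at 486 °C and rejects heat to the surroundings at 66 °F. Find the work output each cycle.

T_H = 486 °C → 486 + 273.15 = 759.15 K.
T_C = 66 °F → (66 − 32) × 5/9 = 18.89 °C = 292.04 K.
For a reversible engine, η = 1 − T_C/T_H = 1 − 292.04/759.15 = 0.6153.
W = η·Q_H = 0.6153 × 23.2 = 14.3 kJ.

W ≈ 14.3 kJ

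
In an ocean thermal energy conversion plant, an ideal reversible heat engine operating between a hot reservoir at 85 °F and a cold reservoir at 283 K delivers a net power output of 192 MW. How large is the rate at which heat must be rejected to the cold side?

Q̇_C ≈ 2773 MW

T_H = 85 °F → (85 − 32) × 5/9 = 29.44 °C = 302.59 K.
η_rev = 1 − T_C/T_H = 1 − 283.00/302.59 = 0.0648.
Since Q_C/Q_H = T_C/T_H and Q_H = W/η, Q_C = W·T_C/(T_H − T_C) = 192 × 283.00/19.59 = 2773 MW.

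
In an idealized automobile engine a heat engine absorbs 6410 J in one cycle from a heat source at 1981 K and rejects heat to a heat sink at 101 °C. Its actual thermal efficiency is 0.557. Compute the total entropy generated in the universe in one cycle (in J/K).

T_C = 101 °C → 101 + 273.15 = 374.15 K.
W = η·Q_H = 0.557 × 6410 = 3570 J, so Q_C = Q_H − W = 2840 J.
The hot reservoir loses entropy Q_H/T_H = 6410/1981.00 = 3.236 J/K; the cold reservoir gains Q_C/T_C = 2840/374.15 = 7.590 J/K.
ΔS_univ = −Q_H/T_H + Q_C/T_C = 4.35 J/K (> 0, since η = 0.557 < η_Carnot = 0.811).

ΔS_univ ≈ 4.35 J/K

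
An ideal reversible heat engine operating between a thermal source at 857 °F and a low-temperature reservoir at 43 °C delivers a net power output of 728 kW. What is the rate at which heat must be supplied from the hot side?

Q̇_H ≈ 1280 kW

T_H = 857 °F → (857 − 32) × 5/9 = 458.33 °C = 731.48 K.
T_C = 43 °C → 43 + 273.15 = 316.15 K.
η_rev = 1 − T_C/T_H = 1 − 316.15/731.48 = 0.5678.
Q_H = W/η = 728/0.5678 = 1280 kW.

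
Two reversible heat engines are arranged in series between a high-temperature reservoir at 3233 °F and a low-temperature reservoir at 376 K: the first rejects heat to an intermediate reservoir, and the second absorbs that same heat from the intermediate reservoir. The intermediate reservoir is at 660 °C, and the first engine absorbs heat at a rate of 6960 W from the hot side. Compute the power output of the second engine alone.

T_H = 3233 °F → (3233 − 32) × 5/9 = 1778.33 °C = 2051.48 K.
T_m = 660 °C → 660 + 273.15 = 933.15 K.
Heat entering the second stage: Q_m = Q_H·(T_m/T_H) = 6960 × 933.15/2051.48 = 3166 W.
Second-stage efficiency η₂ = 1 − T_C/T_m = 1 − 376.00/933.15 = 0.5971, so W₂ = η₂·Q_m = 1890 W.

Ẇ₂ ≈ 1890 W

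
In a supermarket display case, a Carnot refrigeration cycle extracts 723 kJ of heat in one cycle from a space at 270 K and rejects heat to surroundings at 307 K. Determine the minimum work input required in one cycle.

COP_R = T_C/(T_H − T_C) = 270.00/37.00 = 7.2973.
W = Q_C/COP_R = 723/7.2973 = 99.08 kJ.

W_in ≈ 99.08 kJ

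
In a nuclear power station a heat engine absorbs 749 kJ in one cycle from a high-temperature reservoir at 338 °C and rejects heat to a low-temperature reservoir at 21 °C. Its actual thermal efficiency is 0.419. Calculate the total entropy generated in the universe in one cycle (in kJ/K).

T_H = 338 °C → 338 + 273.15 = 611.15 K.
T_C = 21 °C → 21 + 273.15 = 294.15 K.
W = η·Q_H = 0.419 × 749 = 313.8 kJ, so Q_C = Q_H − W = 435.2 kJ.
The hot reservoir loses entropy Q_H/T_H = 749/611.15 = 1.226 kJ/K; the cold reservoir gains Q_C/T_C = 435.2/294.15 = 1.479 kJ/K.
ΔS_univ = −Q_H/T_H + Q_C/T_C = 0.254 kJ/K (> 0, since η = 0.419 < η_Carnot = 0.519).

ΔS_univ ≈ 0.254 kJ/K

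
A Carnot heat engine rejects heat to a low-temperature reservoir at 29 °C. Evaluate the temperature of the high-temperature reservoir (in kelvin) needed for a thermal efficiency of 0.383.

T_H ≈ 490 K

T_C = 29 °C → 29 + 273.15 = 302.15 K.
From η = 1 − T_C/T_H, solving for T_H gives T_H = T_C/(1 − η) = 302.15/(1 − 0.383) = 490 K.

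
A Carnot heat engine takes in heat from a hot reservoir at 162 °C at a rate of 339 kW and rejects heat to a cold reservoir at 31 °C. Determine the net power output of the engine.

Ẇ ≈ 102.1 kW

T_H = 162 °C → 162 + 273.15 = 435.15 K.
T_C = 31 °C → 31 + 273.15 = 304.15 K.
η_rev = 1 − T_C/T_H = 1 − 304.15/435.15 = 0.3010.
W = η·Q_H = 0.3010 × 339 = 102.1 kW.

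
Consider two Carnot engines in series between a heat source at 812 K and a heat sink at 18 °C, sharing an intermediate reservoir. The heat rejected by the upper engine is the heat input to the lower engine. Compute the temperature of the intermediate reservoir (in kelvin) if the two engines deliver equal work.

T_C = 18 °C → 18 + 273.15 = 291.15 K.
For reversible stages Q_m = Q_H·(T_m/T_H). Setting W₁ = Q_H(1 − T_m/T_H) equal to W₂ = Q_m(1 − T_C/T_m) = Q_H·(T_m − T_C)/T_H gives T_H − T_m = T_m − T_C, so T_m = (T_H + T_C)/2 = (812.00 + 291.15)/2 = 552 K.

T_m ≈ 552 K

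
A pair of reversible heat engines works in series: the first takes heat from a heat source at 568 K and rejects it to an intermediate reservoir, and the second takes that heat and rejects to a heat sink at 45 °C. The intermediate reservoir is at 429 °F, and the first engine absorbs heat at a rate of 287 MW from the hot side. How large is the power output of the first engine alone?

T_C = 45 °C → 45 + 273.15 = 318.15 K.
T_m = 429 °F → (429 − 32) × 5/9 = 220.56 °C = 493.71 K.
First-stage efficiency η₁ = 1 − T_m/T_H = 1 − 493.71/568.00 = 0.1308.
W₁ = η₁·Q_H = 0.1308 × 287 = 37.5 MW.

Ẇ₁ ≈ 37.5 MW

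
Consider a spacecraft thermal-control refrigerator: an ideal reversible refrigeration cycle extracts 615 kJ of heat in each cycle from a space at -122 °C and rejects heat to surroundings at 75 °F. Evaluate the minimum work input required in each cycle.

T_H = 75 °F → (75 − 32) × 5/9 = 23.89 °C = 297.04 K.
T_C = -122 °C → -122 + 273.15 = 151.15 K.
The reversible coefficient of performance is COP_R = T_C/(T_H − T_C) = 151.15/145.89 = 1.0361.
W = Q_C/COP_R = 615/1.0361 = 594 kJ.

W_in ≈ 594 kJ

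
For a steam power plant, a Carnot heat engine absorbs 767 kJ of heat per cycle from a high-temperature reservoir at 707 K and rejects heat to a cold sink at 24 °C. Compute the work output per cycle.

W ≈ 444.6 kJ

T_C = 24 °C → 24 + 273.15 = 297.15 K.
Carnot efficiency: η = 1 − T_C/T_H = 1 − 297.15/707.00 = 0.5797.
W = η·Q_H = 0.5797 × 767 = 444.6 kJ.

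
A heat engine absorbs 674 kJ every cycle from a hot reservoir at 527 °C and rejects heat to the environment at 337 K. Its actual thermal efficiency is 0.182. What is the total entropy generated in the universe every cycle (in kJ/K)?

ΔS_univ ≈ 0.794 kJ/K

T_H = 527 °C → 527 + 273.15 = 800.15 K.
W = η·Q_H = 0.182 × 674 = 122.7 kJ, so Q_C = Q_H − W = 551.3 kJ.
Entropy balance on the reservoirs: −Q_H/T_H = -0.8423 kJ/K, +Q_C/T_C = 1.636 kJ/K.
ΔS_univ = −Q_H/T_H + Q_C/T_C = 0.794 kJ/K (> 0, since η = 0.182 < η_Carnot = 0.579).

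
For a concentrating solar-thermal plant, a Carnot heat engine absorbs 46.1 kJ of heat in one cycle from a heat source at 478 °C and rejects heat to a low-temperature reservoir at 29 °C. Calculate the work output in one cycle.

T_H = 478 °C → 478 + 273.15 = 751.15 K.
T_C = 29 °C → 29 + 273.15 = 302.15 K.
Carnot efficiency: η = 1 − T_C/T_H = 1 − 302.15/751.15 = 0.5978.
W = η·Q_H = 0.5978 × 46.1 = 27.56 kJ.

W ≈ 27.56 kJ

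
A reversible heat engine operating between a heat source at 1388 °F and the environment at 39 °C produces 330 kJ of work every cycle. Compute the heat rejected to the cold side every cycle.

T_H = 1388 °F → (1388 − 32) × 5/9 = 753.33 °C = 1026.48 K.
T_C = 39 °C → 39 + 273.15 = 312.15 K.
Carnot efficiency: η = 1 − T_C/T_H = 1 − 312.15/1026.48 = 0.6959.
Since Q_C/Q_H = T_C/T_H and Q_H = W/η, Q_C = W·T_C/(T_H − T_C) = 330 × 312.15/714.33 = 144.2 kJ.

Q_C ≈ 144.2 kJ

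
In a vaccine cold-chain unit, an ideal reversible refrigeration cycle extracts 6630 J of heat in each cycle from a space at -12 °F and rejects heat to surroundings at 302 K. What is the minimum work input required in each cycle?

T_C = -12 °F → (-12 − 32) × 5/9 = -24.44 °C = 248.71 K.
COP_R = T_C/(T_H − T_C) = 248.71/53.29 = 4.6666.
W = Q_C/COP_R = 6630/4.6666 = 1420 J.

W_in ≈ 1420 J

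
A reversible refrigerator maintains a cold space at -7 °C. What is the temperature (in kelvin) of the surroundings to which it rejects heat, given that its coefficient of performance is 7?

T_H ≈ 304 K

T_C = -7 °C → -7 + 273.15 = 266.15 K.
COP_R = T_C/(T_H − T_C) ⇒ T_H = T_C·(1 + 1/COP_R) = 266.15 × (1 + 1/7) = 304 K.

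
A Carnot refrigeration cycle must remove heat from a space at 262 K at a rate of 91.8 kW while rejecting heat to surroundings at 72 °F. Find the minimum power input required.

Ẇ_in ≈ 11.69 kW

T_H = 72 °F → (72 − 32) × 5/9 = 22.22 °C = 295.37 K.
For a reversible refrigerator, COP_R = T_C/(T_H − T_C) = 262.00/33.37 = 7.8508.
W = Q_C/COP_R = 91.8/7.8508 = 11.69 kW.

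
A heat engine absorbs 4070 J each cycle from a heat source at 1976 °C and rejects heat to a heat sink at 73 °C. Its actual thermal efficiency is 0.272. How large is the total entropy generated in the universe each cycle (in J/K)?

ΔS_univ ≈ 6.75 J/K

T_H = 1976 °C → 1976 + 273.15 = 2249.15 K.
T_C = 73 °C → 73 + 273.15 = 346.15 K.
W = η·Q_H = 0.272 × 4070 = 1107 J, so Q_C = Q_H − W = 2963 J.
Entropy balance on the reservoirs: −Q_H/T_H = -1.810 J/K, +Q_C/T_C = 8.560 J/K.
ΔS_univ = −Q_H/T_H + Q_C/T_C = 6.75 J/K (> 0, since η = 0.272 < η_Carnot = 0.846).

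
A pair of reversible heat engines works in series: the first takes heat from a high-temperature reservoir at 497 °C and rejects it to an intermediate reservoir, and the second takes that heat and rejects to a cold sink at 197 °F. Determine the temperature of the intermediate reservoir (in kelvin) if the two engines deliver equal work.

T_H = 497 °C → 497 + 273.15 = 770.15 K.
T_C = 197 °F → (197 − 32) × 5/9 = 91.67 °C = 364.82 K.
For reversible stages Q_m = Q_H·(T_m/T_H). Setting W₁ = Q_H(1 − T_m/T_H) equal to W₂ = Q_m(1 − T_C/T_m) = Q_H·(T_m − T_C)/T_H gives T_H − T_m = T_m − T_C, so T_m = (T_H + T_C)/2 = (770.15 + 364.82)/2 = 567.5 K.

T_m ≈ 567.5 K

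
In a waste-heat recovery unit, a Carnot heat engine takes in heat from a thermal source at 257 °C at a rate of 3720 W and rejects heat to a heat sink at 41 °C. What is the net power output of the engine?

T_H = 257 °C → 257 + 273.15 = 530.15 K.
T_C = 41 °C → 41 + 273.15 = 314.15 K.
The Carnot efficiency is η = 1 − T_C/T_H = 1 − 314.15/530.15 = 0.4074.
W = η·Q_H = 0.4074 × 3720 = 1516 W.

Ẇ ≈ 1516 W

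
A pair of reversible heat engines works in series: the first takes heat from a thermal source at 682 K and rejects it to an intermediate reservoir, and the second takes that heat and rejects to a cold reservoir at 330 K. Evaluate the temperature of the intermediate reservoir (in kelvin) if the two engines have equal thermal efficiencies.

T_m ≈ 474 K

Equal efficiencies require 1 − T_m/T_H = 1 − T_C/T_m, i.e. T_m/T_H = T_C/T_m, so T_m = √(T_H·T_C) = √(682.00 × 330.00) = 474 K.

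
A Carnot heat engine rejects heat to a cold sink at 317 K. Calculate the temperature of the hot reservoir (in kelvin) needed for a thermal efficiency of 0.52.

T_H ≈ 660 K

From η = 1 − T_C/T_H, solving for T_H gives T_H = T_C/(1 − η) = 317.00/(1 − 0.52) = 660 K.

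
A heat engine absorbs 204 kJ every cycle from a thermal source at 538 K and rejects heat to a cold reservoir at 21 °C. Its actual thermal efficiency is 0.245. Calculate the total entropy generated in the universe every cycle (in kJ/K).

T_C = 21 °C → 21 + 273.15 = 294.15 K.
W = η·Q_H = 0.245 × 204 = 49.98 kJ, so Q_C = Q_H − W = 154.0 kJ.
Entropy balance on the reservoirs: −Q_H/T_H = -0.3792 kJ/K, +Q_C/T_C = 0.5236 kJ/K.
ΔS_univ = −Q_H/T_H + Q_C/T_C = 0.1444 kJ/K (> 0, since η = 0.245 < η_Carnot = 0.453).

ΔS_univ ≈ 0.1444 kJ/K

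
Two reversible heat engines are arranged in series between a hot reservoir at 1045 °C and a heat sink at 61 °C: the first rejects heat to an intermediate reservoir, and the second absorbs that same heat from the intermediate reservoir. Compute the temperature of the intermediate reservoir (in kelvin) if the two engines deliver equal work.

T_H = 1045 °C → 1045 + 273.15 = 1318.15 K.
T_C = 61 °C → 61 + 273.15 = 334.15 K.
For reversible stages Q_m = Q_H·(T_m/T_H). Setting W₁ = Q_H(1 − T_m/T_H) equal to W₂ = Q_m(1 − T_C/T_m) = Q_H·(T_m − T_C)/T_H gives T_H − T_m = T_m − T_C, so T_m = (T_H + T_C)/2 = (1318.15 + 334.15)/2 = 826 K.

T_m ≈ 826 K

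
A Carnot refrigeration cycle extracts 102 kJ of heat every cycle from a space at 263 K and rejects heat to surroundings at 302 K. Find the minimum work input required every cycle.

The reversible coefficient of performance is COP_R = T_C/(T_H − T_C) = 263.00/39.00 = 6.7436.
W = Q_C/COP_R = 102/6.7436 = 15.1 kJ.

W_in ≈ 15.1 kJ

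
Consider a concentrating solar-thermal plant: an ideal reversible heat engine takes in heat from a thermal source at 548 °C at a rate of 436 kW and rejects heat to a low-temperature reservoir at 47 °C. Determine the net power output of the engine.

T_H = 548 °C → 548 + 273.15 = 821.15 K.
T_C = 47 °C → 47 + 273.15 = 320.15 K.
For a reversible engine, η = 1 − T_C/T_H = 1 − 320.15/821.15 = 0.6101.
W = η·Q_H = 0.6101 × 436 = 266 kW.

Ẇ ≈ 266 kW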